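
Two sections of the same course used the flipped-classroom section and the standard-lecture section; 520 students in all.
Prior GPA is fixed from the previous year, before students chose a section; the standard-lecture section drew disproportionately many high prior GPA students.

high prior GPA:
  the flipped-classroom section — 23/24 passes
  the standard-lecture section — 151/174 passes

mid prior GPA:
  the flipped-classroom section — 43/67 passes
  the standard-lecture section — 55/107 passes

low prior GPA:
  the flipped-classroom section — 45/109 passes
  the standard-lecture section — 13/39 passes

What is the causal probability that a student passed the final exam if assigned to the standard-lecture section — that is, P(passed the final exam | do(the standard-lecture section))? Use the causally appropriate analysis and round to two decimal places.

0.60

The prior GPA band-specific comparison favours the flipped-classroom section throughout, but the pooled figures favour the standard-lecture section. The question is whether to condition on prior GPA band.
Prior GPA band differs across teaching methods for reasons unrelated to any effect of the teaching method itself, and it separately predicts the outcome — a classic confounder. We must compare within prior GPA band levels.
Standardising the standard-lecture section to the population prior GPA band mix: 0.381·151/174 + 0.335·55/107 + 0.285·13/39 = 0.597.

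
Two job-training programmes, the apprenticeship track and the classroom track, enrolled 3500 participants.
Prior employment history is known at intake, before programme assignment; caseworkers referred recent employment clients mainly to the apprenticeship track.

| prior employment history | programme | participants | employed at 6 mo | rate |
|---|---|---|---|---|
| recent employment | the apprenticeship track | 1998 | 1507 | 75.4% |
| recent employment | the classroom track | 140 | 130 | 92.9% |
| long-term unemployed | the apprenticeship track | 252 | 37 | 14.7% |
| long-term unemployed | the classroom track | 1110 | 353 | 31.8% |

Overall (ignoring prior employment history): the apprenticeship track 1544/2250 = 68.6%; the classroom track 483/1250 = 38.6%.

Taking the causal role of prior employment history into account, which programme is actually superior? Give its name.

Within every prior employment history level the classroom track has the higher rate, yet pooled the apprenticeship track does — Simpson's reversal.
Here prior employment history is a common cause — it drives both which programme a case falls under and the outcome. The crude comparison mixes populations; the stratum-specific rates are the causally relevant ones.
Within each level — recent employment: 75.4% vs 92.9%; long-term unemployed: 14.7% vs 31.8% — the classroom track is higher every time.

the classroom track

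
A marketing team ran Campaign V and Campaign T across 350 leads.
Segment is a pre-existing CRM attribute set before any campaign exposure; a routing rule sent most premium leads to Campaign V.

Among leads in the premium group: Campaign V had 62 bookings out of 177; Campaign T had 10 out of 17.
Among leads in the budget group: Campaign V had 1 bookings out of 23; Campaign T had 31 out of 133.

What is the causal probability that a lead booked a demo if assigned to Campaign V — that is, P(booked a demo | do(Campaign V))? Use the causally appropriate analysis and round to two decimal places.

The imbalance in customer segment arose from how leads were allocated, not from anything the campaign did; and customer segment independently affects the outcome. The pooled gap is confounded — condition on customer segment.
Standardising Campaign V to the population customer segment mix: 0.554·62/177 + 0.446·1/23 = 0.214.

0.21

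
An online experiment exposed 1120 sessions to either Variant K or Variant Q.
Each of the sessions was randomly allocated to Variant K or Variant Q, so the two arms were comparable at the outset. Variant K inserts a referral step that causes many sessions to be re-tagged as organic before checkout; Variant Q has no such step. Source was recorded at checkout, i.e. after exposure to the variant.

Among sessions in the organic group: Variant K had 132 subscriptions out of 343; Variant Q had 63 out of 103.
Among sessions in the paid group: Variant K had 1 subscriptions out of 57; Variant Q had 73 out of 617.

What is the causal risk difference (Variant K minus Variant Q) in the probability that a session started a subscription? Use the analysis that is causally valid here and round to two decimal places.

+0.14

Variant Q is higher inside every traffic source stratum but Variant K is higher in aggregate. Whether to stratify depends on how traffic source relates to the variant.
Stratifying would compare variants among sessions the variants themselves sorted into traffic source groups — a form of selection on an intermediate. The unconditioned pooled rates give the total causal effect.
The causal difference is the pooled difference: 0.333 − 0.189 = +0.144.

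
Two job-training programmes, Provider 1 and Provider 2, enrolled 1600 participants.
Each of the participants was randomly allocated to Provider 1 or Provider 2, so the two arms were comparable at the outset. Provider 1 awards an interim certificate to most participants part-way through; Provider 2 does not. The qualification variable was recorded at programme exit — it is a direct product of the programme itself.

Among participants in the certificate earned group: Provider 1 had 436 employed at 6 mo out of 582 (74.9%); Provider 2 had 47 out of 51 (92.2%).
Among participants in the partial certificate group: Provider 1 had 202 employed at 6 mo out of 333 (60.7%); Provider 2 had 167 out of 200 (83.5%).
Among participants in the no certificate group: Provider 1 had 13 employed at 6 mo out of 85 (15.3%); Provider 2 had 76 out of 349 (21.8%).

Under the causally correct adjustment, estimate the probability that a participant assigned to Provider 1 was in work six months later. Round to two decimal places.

The distribution of qualification attained during the programme is itself part of what the programme does — it is an intermediate outcome. Holding it fixed would remove that part of the effect; the total effect is the pooled difference.
So P(outcome | do(Provider 1)) is just the pooled rate for Provider 1: 651/1000 = 0.651.

0.65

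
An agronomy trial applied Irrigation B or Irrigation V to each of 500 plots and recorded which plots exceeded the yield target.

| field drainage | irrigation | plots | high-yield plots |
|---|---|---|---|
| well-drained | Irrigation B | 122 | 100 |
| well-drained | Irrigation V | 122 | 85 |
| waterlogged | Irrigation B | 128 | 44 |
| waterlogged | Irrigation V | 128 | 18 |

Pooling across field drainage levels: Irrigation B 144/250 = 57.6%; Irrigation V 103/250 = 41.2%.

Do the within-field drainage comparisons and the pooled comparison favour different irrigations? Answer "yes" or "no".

Within each field drainage level (well-drained 82.0% vs 69.7%; waterlogged 34.4% vs 14.1%), Irrigation B has the higher rate every time. Pooled: 57.6% vs 41.2% — Irrigation B has the higher rate overall. They agree.

no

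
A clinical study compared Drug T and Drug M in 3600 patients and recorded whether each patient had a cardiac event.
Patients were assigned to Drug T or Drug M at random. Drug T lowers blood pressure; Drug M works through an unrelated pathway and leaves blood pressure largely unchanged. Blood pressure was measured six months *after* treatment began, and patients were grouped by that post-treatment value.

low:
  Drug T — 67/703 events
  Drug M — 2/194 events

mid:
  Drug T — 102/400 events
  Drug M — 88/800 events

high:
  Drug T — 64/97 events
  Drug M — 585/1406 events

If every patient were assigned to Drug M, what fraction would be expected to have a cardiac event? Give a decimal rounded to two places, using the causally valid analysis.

0.28

Because the drug influences blood pressure, blood pressure is a post-treatment mediator, not a confounder. Stratifying on it would bias the estimate; the causal effect is the crude pooled difference.
So P(outcome | do(Drug M)) is just the pooled rate for Drug M: 675/2400 = 0.281.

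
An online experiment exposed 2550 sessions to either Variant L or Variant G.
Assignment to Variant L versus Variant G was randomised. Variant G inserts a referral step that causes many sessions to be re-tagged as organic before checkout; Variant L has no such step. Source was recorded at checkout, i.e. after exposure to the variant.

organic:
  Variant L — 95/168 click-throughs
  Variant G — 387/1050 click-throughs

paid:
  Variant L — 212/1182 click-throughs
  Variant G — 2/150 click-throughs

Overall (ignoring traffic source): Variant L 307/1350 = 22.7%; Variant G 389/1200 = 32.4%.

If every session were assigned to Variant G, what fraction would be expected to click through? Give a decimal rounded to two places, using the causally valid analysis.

0.32

Traffic source here is a post-treatment variable shaped by the variant; conditioning on it would introduce bias rather than remove it. The overall comparison is the causal one.
So P(outcome | do(Variant G)) is just the pooled rate for Variant G: 389/1200 = 0.324.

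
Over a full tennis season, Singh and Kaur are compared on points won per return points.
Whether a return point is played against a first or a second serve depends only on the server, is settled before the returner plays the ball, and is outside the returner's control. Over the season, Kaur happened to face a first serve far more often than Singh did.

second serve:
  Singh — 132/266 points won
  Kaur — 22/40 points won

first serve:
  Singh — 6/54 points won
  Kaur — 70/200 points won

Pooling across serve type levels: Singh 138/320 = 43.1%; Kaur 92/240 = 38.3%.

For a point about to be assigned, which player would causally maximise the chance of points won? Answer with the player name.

Kaur

Kaur is higher inside every serve type stratum but Singh is higher in aggregate. Whether to stratify depends on how serve type relates to the player.
Serve type satisfies the back-door criterion: it is not a descendant of the player, and it blocks the spurious path from player to outcome. Adjusting for it (i.e., using the within-serve type rates) gives the causal effect.
Within each level — second serve: 49.6% vs 55.0%; first serve: 11.1% vs 35.0% — Kaur is higher every time.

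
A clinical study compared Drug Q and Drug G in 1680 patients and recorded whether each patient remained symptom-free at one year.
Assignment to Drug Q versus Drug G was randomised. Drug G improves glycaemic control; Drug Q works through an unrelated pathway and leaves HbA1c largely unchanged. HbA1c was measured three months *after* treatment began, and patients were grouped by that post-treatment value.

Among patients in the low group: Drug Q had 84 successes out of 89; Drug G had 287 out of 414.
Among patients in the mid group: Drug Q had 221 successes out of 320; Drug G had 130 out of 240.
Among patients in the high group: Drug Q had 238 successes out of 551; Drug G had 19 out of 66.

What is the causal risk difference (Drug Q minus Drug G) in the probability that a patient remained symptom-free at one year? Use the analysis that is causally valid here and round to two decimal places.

Within every HbA1c level Drug Q has the higher rate, yet pooled Drug G does — Simpson's reversal.
Stratifying would compare drugs among patients the drugs themselves sorted into HbA1c groups — a form of selection on an intermediate. The unconditioned pooled rates give the total causal effect.
The causal difference is the pooled difference: 0.566 − 0.606 = -0.040.

-0.04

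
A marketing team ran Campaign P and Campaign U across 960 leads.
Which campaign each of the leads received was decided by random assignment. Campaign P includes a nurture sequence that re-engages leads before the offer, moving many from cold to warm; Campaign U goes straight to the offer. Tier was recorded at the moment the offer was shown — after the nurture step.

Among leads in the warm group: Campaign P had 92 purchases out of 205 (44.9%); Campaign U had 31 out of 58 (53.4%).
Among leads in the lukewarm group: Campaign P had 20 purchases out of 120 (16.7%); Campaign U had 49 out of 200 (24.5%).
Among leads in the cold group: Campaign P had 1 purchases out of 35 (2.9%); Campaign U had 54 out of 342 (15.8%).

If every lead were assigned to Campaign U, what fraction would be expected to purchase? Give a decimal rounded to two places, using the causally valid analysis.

Engagement tier is downstream of the campaign. One should not condition on a consequence of treatment, so the overall rates are the right comparison.
So P(outcome | do(Campaign U)) is just the pooled rate for Campaign U: 134/600 = 0.223.

0.22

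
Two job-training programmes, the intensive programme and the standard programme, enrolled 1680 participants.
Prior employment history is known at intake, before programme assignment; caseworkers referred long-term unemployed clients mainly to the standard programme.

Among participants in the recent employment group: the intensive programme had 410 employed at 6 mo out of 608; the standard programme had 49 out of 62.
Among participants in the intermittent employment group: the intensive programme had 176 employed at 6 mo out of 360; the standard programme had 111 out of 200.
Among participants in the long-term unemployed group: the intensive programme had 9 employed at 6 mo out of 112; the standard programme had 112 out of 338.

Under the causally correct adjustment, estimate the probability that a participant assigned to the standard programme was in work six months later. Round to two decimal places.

The stratified and pooled comparisons disagree (the standard programme wins within each prior employment history; the intensive programme wins overall), so the answer turns on the causal role of prior employment history.
The imbalance in prior employment history arose from how participants were allocated, not from anything the programme did; and prior employment history independently affects the outcome. The pooled gap is confounded — condition on prior employment history.
Standardising the standard programme to the population prior employment history mix: 0.399·49/62 + 0.333·111/200 + 0.268·112/338 = 0.589.

0.59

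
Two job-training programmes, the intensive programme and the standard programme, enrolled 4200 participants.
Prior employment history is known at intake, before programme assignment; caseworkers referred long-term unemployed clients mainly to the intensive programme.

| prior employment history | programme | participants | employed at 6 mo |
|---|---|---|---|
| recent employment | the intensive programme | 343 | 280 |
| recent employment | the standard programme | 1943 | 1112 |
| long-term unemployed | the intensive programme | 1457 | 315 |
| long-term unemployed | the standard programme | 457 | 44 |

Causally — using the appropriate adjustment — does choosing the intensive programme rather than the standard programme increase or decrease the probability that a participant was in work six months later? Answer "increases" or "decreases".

Here prior employment history is a common cause — it drives both which programme a case falls under and the outcome. The crude comparison mixes populations; the stratum-specific rates are the causally relevant ones.
Within each level — recent employment: 81.6% vs 57.2%; long-term unemployed: 21.6% vs 9.6% — the intensive programme is higher every time.

increases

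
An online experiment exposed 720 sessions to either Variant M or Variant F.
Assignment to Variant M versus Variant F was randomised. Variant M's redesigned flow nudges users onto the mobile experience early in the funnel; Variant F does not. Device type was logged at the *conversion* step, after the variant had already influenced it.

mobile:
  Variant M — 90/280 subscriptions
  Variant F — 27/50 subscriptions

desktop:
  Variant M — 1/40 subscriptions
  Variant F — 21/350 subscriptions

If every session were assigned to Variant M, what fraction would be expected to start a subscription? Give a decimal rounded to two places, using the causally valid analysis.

0.28

The device type-specific comparison favours Variant F throughout, but the pooled figures favour Variant M. The question is whether to condition on device type.
Device type here is a post-treatment variable shaped by the variant; conditioning on it would introduce bias rather than remove it. The overall comparison is the causal one.
So P(outcome | do(Variant M)) is just the pooled rate for Variant M: 91/320 = 0.284.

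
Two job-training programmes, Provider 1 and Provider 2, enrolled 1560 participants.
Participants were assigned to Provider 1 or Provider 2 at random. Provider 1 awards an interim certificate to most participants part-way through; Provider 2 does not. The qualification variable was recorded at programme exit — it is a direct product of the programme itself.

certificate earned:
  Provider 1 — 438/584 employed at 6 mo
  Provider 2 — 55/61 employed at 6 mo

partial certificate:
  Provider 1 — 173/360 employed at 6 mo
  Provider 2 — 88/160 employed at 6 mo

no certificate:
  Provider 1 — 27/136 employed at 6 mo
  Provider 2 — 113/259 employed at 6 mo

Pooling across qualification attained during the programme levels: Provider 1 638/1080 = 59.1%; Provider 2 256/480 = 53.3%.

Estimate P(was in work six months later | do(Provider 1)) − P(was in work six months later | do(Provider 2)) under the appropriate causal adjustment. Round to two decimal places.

The stratified and pooled comparisons disagree (Provider 2 wins within each qualification attained during the programme; Provider 1 wins overall), so the answer turns on the causal role of qualification attained during the programme.
Qualification attained during the programme is downstream of the programme. One should not condition on a consequence of treatment, so the overall rates are the right comparison.
The causal difference is the pooled difference: 0.591 − 0.533 = +0.057.

+0.06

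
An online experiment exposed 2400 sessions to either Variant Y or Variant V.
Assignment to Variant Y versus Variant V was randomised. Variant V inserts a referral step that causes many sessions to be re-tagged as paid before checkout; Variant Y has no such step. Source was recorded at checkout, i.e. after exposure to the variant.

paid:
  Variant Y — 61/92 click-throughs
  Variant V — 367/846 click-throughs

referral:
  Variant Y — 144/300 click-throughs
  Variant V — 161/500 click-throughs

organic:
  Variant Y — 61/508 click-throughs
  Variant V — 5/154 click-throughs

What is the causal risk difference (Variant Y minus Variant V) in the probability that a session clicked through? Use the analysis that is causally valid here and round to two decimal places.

-0.06

The stratified and pooled comparisons disagree (Variant Y wins within each traffic source; Variant V wins overall), so the answer turns on the causal role of traffic source.
The distribution of traffic source is itself part of what the variant does — it is an intermediate outcome. Holding it fixed would remove that part of the effect; the total effect is the pooled difference.
The causal difference is the pooled difference: 0.296 − 0.355 = -0.060.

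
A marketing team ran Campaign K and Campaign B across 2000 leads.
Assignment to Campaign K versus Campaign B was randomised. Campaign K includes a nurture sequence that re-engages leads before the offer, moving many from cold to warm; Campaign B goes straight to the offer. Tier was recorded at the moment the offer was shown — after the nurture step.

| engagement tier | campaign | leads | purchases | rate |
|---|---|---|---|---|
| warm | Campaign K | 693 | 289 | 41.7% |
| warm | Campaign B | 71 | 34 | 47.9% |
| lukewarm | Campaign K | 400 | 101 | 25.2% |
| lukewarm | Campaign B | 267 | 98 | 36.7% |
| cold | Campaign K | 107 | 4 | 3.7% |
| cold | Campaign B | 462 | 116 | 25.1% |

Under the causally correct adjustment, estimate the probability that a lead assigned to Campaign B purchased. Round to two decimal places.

0.31

Stratifying would compare campaigns among leads the campaigns themselves sorted into engagement tier groups — a form of selection on an intermediate. The unconditioned pooled rates give the total causal effect.
So P(outcome | do(Campaign B)) is just the pooled rate for Campaign B: 248/800 = 0.310.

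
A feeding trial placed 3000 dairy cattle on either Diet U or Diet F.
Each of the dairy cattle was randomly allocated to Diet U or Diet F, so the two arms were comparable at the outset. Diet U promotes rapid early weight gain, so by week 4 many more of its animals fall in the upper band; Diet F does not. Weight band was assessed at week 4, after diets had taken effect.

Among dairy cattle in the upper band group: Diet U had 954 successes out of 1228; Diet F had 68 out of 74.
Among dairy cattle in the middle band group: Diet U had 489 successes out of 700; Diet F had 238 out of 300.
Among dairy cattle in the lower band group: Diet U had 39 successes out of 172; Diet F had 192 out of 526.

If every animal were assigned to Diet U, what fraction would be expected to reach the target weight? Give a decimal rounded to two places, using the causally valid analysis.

The stratified and pooled comparisons disagree (Diet F wins within each week-4 weight band; Diet U wins overall), so the answer turns on the causal role of week-4 weight band.
Week-4 weight band lies on the pathway diet → week-4 weight band → outcome, so adjusting for it blocks the indirect effect. For the total causal effect of diet, use the unadjusted pooled rates.
So P(outcome | do(Diet U)) is just the pooled rate for Diet U: 1482/2100 = 0.706.

0.71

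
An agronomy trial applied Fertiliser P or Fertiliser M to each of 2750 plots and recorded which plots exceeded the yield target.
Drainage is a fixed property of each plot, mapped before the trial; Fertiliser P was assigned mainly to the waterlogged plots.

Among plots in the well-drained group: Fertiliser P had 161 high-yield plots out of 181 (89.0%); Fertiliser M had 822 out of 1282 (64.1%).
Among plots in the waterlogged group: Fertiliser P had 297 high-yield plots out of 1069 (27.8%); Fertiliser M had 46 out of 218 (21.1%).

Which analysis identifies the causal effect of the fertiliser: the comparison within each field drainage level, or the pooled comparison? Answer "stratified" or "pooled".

Field drainage is set before the fertiliser has any effect — it is not caused by the fertiliser — and it independently drives the outcome. That makes it a confounder, so the causal comparison is within field drainage levels.
Within each level — well-drained: 89.0% vs 64.1%; waterlogged: 27.8% vs 21.1% — Fertiliser P is higher every time.

stratified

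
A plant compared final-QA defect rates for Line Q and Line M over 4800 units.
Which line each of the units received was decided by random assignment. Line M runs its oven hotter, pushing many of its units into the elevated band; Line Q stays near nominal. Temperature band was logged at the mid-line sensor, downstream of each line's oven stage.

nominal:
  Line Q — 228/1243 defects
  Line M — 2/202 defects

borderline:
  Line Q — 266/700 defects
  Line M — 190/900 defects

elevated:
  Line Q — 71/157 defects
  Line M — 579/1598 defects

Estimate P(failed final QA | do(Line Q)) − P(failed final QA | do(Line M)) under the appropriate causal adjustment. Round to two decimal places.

Within every in-process temperature band level Line M has the lower rate, yet pooled Line Q does — Simpson's reversal.
In-process temperature band lies on the pathway line → in-process temperature band → outcome, so adjusting for it blocks the indirect effect. For the total causal effect of line, use the unadjusted pooled rates.
The causal difference is the pooled difference: 0.269 − 0.286 = -0.017.

-0.02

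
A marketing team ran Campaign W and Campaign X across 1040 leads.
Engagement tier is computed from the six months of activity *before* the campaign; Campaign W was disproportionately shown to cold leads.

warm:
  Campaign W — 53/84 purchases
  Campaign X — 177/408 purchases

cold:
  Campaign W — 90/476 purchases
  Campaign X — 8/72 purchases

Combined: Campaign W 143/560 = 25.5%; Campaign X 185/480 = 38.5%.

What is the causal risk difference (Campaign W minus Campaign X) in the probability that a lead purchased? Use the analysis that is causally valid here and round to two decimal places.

+0.13

Since engagement tier is a pre-existing factor (not a product of the campaign) and it affects the outcome on its own, it is a confounder. The stratified rates, not the pooled rate, identify the causal effect.
Adjusting over the population distribution of engagement tier: 0.473·(0.631−0.434) + 0.527·(0.189−0.111) = +0.134.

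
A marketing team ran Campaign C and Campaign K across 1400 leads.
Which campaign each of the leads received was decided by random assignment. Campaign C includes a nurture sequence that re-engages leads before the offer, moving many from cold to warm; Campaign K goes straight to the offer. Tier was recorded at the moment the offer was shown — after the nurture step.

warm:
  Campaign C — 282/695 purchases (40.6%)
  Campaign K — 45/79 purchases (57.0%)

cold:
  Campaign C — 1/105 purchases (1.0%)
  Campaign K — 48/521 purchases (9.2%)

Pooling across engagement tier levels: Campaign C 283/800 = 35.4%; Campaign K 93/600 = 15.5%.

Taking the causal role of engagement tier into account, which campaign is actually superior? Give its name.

Campaign C

The stratified and pooled comparisons disagree (Campaign K wins within each engagement tier; Campaign C wins overall), so the answer turns on the causal role of engagement tier.
Because the campaign influences engagement tier, engagement tier is a post-treatment mediator, not a confounder. Stratifying on it would bias the estimate; the causal effect is the crude pooled difference.
Pooled: Campaign C 35.4% vs Campaign K 15.5%; Campaign C is higher overall.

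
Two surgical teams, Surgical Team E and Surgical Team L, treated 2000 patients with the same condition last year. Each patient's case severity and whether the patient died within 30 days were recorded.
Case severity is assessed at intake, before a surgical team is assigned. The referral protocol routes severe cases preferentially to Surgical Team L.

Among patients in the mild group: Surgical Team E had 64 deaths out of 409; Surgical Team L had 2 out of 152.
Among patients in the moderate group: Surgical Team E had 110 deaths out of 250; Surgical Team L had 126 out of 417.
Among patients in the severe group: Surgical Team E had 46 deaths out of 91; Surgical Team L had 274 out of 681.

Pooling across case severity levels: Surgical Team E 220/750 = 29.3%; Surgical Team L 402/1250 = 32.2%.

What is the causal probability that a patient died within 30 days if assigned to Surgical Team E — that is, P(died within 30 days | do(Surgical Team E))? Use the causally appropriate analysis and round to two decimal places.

The case severity-specific comparison favours Surgical Team L throughout, but the pooled figures favour Surgical Team E. The question is whether to condition on case severity.
Since case severity is a pre-existing factor (not a product of the surgical team) and it affects the outcome on its own, it is a confounder. The stratified rates, not the pooled rate, identify the causal effect.
Standardising Surgical Team E to the population case severity mix: 0.281·64/409 + 0.334·110/250 + 0.386·46/91 = 0.386.

0.39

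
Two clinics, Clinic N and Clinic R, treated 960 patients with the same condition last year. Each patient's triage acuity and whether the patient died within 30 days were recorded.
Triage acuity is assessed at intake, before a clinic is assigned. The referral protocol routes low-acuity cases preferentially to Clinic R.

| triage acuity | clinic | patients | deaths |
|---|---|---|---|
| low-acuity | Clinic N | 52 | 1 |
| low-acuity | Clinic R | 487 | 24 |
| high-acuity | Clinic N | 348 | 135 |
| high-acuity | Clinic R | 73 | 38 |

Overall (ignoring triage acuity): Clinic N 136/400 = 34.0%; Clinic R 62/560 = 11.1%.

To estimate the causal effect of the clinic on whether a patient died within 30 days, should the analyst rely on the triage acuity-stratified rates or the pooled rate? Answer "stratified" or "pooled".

The stratified and pooled comparisons disagree (Clinic N wins within each triage acuity; Clinic R wins overall), so the answer turns on the causal role of triage acuity.
The imbalance in triage acuity arose from how patients were allocated, not from anything the clinic did; and triage acuity independently affects the outcome. The pooled gap is confounded — condition on triage acuity.
Within each level — low-acuity: 1.9% vs 4.9%; high-acuity: 38.8% vs 52.1% — Clinic N is lower every time.

stratified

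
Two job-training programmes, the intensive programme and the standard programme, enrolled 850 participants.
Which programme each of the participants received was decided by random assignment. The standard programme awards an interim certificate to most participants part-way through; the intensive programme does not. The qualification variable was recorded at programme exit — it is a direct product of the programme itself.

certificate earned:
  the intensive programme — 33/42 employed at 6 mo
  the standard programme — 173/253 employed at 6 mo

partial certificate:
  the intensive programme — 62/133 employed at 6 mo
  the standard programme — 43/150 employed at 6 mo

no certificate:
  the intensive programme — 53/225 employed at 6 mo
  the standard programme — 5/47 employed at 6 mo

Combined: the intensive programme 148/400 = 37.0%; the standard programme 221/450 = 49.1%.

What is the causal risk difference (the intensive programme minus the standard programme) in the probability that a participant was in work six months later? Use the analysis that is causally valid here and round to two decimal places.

Stratifying would compare programmes among participants the programmes themselves sorted into qualification attained during the programme groups — a form of selection on an intermediate. The unconditioned pooled rates give the total causal effect.
The causal difference is the pooled difference: 0.370 − 0.491 = -0.121.

-0.12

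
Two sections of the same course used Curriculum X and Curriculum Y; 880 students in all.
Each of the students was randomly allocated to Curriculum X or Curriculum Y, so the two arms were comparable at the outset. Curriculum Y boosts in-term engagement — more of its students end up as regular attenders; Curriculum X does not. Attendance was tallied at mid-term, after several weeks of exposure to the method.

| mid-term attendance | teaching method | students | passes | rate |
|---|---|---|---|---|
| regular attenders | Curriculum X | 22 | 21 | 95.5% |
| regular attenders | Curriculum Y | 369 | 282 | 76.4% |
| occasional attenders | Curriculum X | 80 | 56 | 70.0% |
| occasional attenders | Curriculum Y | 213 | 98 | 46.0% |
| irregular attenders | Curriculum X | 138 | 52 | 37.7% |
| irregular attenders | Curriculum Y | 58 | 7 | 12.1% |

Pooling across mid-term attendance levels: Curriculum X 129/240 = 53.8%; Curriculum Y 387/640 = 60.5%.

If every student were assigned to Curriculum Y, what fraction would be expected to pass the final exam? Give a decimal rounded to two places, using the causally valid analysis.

Because the teaching method influences mid-term attendance, mid-term attendance is a post-treatment mediator, not a confounder. Stratifying on it would bias the estimate; the causal effect is the crude pooled difference.
So P(outcome | do(Curriculum Y)) is just the pooled rate for Curriculum Y: 387/640 = 0.605.

0.60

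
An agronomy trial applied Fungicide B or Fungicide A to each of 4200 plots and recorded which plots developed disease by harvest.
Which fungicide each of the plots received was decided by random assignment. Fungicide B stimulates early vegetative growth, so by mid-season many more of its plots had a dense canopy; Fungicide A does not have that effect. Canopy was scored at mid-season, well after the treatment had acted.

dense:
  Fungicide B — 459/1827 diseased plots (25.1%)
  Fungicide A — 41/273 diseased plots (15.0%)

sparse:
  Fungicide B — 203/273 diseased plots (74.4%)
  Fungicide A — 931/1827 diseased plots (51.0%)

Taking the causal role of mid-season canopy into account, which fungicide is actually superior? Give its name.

Fungicide B

Stratifying would compare fungicides among plots the fungicides themselves sorted into mid-season canopy groups — a form of selection on an intermediate. The unconditioned pooled rates give the total causal effect.
Pooled: Fungicide B 31.5% vs Fungicide A 46.3%; Fungicide B is lower overall.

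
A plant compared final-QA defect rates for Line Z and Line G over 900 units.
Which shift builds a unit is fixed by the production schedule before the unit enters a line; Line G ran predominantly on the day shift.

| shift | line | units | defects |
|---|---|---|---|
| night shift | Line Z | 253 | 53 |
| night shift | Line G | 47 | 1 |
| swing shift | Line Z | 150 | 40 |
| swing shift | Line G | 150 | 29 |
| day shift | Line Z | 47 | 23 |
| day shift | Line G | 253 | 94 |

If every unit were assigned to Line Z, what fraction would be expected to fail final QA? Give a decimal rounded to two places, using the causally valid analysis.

The stratified and pooled comparisons disagree (Line G wins within each shift; Line Z wins overall), so the answer turns on the causal role of shift.
Nothing the line does changes shift; the imbalance is an allocation artefact. With shift also predicting the outcome, the pooled figure is confounded, and the within-stratum comparison is the causal one.
Standardising Line Z to the population shift mix: 0.333·53/253 + 0.333·40/150 + 0.333·23/47 = 0.322.

0.32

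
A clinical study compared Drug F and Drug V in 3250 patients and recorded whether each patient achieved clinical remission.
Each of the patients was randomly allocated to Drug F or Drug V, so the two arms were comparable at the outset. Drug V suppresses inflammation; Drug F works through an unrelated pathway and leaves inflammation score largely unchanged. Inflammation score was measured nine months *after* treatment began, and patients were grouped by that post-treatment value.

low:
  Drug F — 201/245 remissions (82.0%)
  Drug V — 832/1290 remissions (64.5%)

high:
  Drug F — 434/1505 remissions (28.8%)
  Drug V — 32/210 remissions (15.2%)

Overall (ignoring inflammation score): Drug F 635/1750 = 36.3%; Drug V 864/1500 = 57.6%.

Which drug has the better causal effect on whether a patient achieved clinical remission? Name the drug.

Inflammation score is downstream of the drug. One should not condition on a consequence of treatment, so the overall rates are the right comparison.
Pooled: Drug F 36.3% vs Drug V 57.6%; Drug V is higher overall.

Drug V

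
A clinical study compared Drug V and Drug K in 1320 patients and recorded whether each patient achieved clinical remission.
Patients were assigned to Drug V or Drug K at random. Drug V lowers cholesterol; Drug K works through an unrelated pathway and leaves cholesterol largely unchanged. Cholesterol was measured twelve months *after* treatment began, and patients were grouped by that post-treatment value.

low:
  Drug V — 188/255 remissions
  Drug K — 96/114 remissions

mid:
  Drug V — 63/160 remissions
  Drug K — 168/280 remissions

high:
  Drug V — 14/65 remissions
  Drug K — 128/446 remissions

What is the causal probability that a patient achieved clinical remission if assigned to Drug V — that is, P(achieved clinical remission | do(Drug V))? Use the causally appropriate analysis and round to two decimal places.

0.55

Cholesterol here is a post-treatment variable shaped by the drug; conditioning on it would introduce bias rather than remove it. The overall comparison is the causal one.
So P(outcome | do(Drug V)) is just the pooled rate for Drug V: 265/480 = 0.552.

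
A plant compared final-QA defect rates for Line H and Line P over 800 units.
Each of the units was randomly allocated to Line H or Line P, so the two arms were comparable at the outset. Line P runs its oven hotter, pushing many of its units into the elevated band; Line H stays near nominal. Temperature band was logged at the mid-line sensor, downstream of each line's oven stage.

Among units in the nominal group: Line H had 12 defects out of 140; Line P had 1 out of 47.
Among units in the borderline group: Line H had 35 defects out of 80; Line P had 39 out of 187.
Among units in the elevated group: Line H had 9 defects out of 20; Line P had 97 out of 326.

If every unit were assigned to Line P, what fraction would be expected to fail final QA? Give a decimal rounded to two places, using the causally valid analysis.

0.24

In-process temperature band here is a post-treatment variable shaped by the line; conditioning on it would introduce bias rather than remove it. The overall comparison is the causal one.
So P(outcome | do(Line P)) is just the pooled rate for Line P: 137/560 = 0.245.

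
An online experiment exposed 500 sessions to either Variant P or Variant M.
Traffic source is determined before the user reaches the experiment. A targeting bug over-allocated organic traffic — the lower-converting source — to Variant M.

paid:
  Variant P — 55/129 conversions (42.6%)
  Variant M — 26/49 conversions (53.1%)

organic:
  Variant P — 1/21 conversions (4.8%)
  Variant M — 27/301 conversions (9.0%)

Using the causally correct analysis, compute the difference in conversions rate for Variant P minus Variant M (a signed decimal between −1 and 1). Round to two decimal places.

The imbalance in traffic source arose from how sessions were allocated, not from anything the variant did; and traffic source independently affects the outcome. The pooled gap is confounded — condition on traffic source.
Adjusting over the population distribution of traffic source: 0.356·(0.426−0.531) + 0.644·(0.048−0.090) = -0.064.

-0.06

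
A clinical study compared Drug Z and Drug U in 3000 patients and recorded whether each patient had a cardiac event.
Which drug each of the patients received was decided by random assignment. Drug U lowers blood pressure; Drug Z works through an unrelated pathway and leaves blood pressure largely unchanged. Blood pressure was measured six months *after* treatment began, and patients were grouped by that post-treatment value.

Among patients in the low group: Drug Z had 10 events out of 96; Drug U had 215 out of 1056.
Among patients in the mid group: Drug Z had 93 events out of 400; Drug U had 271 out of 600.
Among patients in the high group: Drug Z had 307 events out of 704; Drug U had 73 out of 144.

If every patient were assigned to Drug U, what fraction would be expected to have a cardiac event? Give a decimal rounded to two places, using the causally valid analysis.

Within every blood pressure level Drug Z has the lower rate, yet pooled Drug U does — Simpson's reversal.
Stratifying would compare drugs among patients the drugs themselves sorted into blood pressure groups — a form of selection on an intermediate. The unconditioned pooled rates give the total causal effect.
So P(outcome | do(Drug U)) is just the pooled rate for Drug U: 559/1800 = 0.311.

0.31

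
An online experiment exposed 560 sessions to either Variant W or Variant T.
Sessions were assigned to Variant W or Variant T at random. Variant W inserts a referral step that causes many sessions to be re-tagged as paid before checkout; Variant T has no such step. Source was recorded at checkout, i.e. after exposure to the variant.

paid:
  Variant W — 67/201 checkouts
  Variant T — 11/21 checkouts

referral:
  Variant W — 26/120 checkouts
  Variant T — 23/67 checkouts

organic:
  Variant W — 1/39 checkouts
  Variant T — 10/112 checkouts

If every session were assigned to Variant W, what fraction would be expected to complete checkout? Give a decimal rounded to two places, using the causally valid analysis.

0.26

The stratified and pooled comparisons disagree (Variant T wins within each traffic source; Variant W wins overall), so the answer turns on the causal role of traffic source.
Traffic source here is a post-treatment variable shaped by the variant; conditioning on it would introduce bias rather than remove it. The overall comparison is the causal one.
So P(outcome | do(Variant W)) is just the pooled rate for Variant W: 94/360 = 0.261.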